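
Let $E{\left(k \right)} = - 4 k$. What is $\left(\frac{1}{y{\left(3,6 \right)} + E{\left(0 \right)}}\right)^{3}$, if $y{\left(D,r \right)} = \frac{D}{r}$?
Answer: $8$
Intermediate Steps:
$\left(\frac{1}{y{\left(3,6 \right)} + E{\left(0 \right)}}\right)^{3} = \left(\frac{1}{\frac{3}{6} - 0}\right)^{3} = \left(\frac{1}{3 \cdot \frac{1}{6} + 0}\right)^{3} = \left(\frac{1}{\frac{1}{2} + 0}\right)^{3} = \left(\frac{1}{\frac{1}{2}}\right)^{3} = 2^{3} = 8$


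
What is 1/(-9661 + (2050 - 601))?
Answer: -1/8212 ≈ -0.00012177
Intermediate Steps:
1/(-9661 + (2050 - 601)) = 1/(-9661 + 1449) = 1/(-8212) = -1/8212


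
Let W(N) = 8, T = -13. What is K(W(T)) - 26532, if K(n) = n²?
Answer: -26468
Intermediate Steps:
K(W(T)) - 26532 = 8² - 26532 = 64 - 26532 = -26468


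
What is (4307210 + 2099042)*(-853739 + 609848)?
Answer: -1562427206532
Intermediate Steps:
(4307210 + 2099042)*(-853739 + 609848) = 6406252*(-243891) = -1562427206532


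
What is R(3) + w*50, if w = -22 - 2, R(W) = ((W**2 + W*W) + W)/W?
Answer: -1193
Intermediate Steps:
R(W) = (W + 2*W**2)/W (R(W) = ((W**2 + W**2) + W)/W = (2*W**2 + W)/W = (W + 2*W**2)/W)
w = -24
R(3) + w*50 = (1 + 2*3) - 24*50 = (1 + 6) - 1200 = 7 - 1200 = -1193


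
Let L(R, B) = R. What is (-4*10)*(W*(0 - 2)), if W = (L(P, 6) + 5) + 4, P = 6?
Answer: 1200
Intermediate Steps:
W = 15 (W = (6 + 5) + 4 = 11 + 4 = 15)
(-4*10)*(W*(0 - 2)) = (-4*10)*(15*(0 - 2)) = -600*(-2) = -40*(-30) = 1200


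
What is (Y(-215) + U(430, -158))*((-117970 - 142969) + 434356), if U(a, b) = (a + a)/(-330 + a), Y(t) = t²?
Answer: 40088461056/5 ≈ 8.0177e+9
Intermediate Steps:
U(a, b) = 2*a/(-330 + a) (U(a, b) = (2*a)/(-330 + a) = 2*a/(-330 + a))
(Y(-215) + U(430, -158))*((-117970 - 142969) + 434356) = ((-215)² + 2*430/(-330 + 430))*((-117970 - 142969) + 434356) = (46225 + 2*430/100)*(-260939 + 434356) = (46225 + 2*430*(1/100))*173417 = (46225 + 43/5)*173417 = (231168/5)*173417 = 40088461056/5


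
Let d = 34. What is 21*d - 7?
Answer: 707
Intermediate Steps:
21*d - 7 = 21*34 - 7 = 714 - 7 = 707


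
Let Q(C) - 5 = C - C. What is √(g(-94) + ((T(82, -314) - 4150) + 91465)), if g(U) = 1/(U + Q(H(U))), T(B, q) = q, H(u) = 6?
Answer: 4*√43070927/89 ≈ 294.96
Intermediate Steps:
Q(C) = 5 (Q(C) = 5 + (C - C) = 5 + 0 = 5)
g(U) = 1/(5 + U) (g(U) = 1/(U + 5) = 1/(5 + U))
√(g(-94) + ((T(82, -314) - 4150) + 91465)) = √(1/(5 - 94) + ((-314 - 4150) + 91465)) = √(1/(-89) + (-4464 + 91465)) = √(-1/89 + 87001) = √(7743088/89) = 4*√43070927/89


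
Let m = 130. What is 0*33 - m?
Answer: -130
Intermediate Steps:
0*33 - m = 0*33 - 1*130 = 0 - 130 = -130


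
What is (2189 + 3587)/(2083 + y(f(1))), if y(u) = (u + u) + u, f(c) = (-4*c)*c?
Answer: 304/109 ≈ 2.7890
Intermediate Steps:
f(c) = -4*c**2
y(u) = 3*u (y(u) = 2*u + u = 3*u)
(2189 + 3587)/(2083 + y(f(1))) = (2189 + 3587)/(2083 + 3*(-4*1**2)) = 5776/(2083 + 3*(-4*1)) = 5776/(2083 + 3*(-4)) = 5776/(2083 - 12) = 5776/2071 = 5776*(1/2071) = 304/109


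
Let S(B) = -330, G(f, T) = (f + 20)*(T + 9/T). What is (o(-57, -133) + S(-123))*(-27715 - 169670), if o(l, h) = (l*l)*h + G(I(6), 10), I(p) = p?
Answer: 85302612186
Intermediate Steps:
G(f, T) = (20 + f)*(T + 9/T)
o(l, h) = 1417/5 + h*l**2 (o(l, h) = (l*l)*h + (180 + 9*6 + 10**2*(20 + 6))/10 = l**2*h + (180 + 54 + 100*26)/10 = h*l**2 + (180 + 54 + 2600)/10 = h*l**2 + (1/10)*2834 = h*l**2 + 1417/5 = 1417/5 + h*l**2)
(o(-57, -133) + S(-123))*(-27715 - 169670) = ((1417/5 - 133*(-57)**2) - 330)*(-27715 - 169670) = ((1417/5 - 133*3249) - 330)*(-197385) = ((1417/5 - 432117) - 330)*(-197385) = (-2159168/5 - 330)*(-197385) = -2160818/5*(-197385) = 85302612186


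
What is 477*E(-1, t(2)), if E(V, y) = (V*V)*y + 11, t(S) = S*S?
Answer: 7155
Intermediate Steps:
t(S) = S**2
E(V, y) = 11 + y*V**2 (E(V, y) = V**2*y + 11 = y*V**2 + 11 = 11 + y*V**2)
477*E(-1, t(2)) = 477*(11 + 2**2*(-1)**2) = 477*(11 + 4*1) = 477*(11 + 4) = 477*15 = 7155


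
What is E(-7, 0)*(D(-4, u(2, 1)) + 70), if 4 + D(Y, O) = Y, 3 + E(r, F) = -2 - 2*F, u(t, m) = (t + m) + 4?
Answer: -310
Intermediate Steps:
u(t, m) = 4 + m + t (u(t, m) = (m + t) + 4 = 4 + m + t)
E(r, F) = -5 - 2*F (E(r, F) = -3 + (-2 - 2*F) = -5 - 2*F)
D(Y, O) = -4 + Y
E(-7, 0)*(D(-4, u(2, 1)) + 70) = (-5 - 2*0)*((-4 - 4) + 70) = (-5 + 0)*(-8 + 70) = -5*62 = -310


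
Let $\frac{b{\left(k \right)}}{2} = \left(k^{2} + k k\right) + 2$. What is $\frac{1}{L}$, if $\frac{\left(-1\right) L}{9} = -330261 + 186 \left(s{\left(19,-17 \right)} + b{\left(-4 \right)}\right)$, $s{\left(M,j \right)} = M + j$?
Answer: $\frac{1}{2855169} \approx 3.5024 \cdot 10^{-7}$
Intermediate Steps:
$b{\left(k \right)} = 4 + 4 k^{2}$ ($b{\left(k \right)} = 2 \left(\left(k^{2} + k k\right) + 2\right) = 2 \left(\left(k^{2} + k^{2}\right) + 2\right) = 2 \left(2 k^{2} + 2\right) = 2 \left(2 + 2 k^{2}\right) = 4 + 4 k^{2}$)
$L = 2855169$ ($L = - 9 \left(-330261 + 186 \left(\left(19 - 17\right) + \left(4 + 4 \left(-4\right)^{2}\right)\right)\right) = - 9 \left(-330261 + 186 \left(2 + \left(4 + 4 \cdot 16\right)\right)\right) = - 9 \left(-330261 + 186 \left(2 + \left(4 + 64\right)\right)\right) = - 9 \left(-330261 + 186 \left(2 + 68\right)\right) = - 9 \left(-330261 + 186 \cdot 70\right) = - 9 \left(-330261 + 13020\right) = \left(-9\right) \left(-317241\right) = 2855169$)
$\frac{1}{L} = \frac{1}{2855169}$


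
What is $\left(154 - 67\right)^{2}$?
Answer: $7569$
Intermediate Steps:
$\left(154 - 67\right)^{2} = 87^{2} = 7569$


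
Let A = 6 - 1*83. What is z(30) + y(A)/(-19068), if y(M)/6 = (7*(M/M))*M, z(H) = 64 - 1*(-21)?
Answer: 38667/454 ≈ 85.170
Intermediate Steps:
z(H) = 85 (z(H) = 64 + 21 = 85)
A = -77 (A = 6 - 83 = -77)
y(M) = 42*M (y(M) = 6*((7*(M/M))*M) = 6*((7*1)*M) = 6*(7*M) = 42*M)
z(30) + y(A)/(-19068) = 85 + (42*(-77))/(-19068) = 85 - 3234*(-1/19068) = 85 + 77/454 = 38667/454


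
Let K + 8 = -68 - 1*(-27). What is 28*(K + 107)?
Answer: 1624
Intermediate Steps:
K = -49 (K = -8 + (-68 - 1*(-27)) = -8 + (-68 + 27) = -8 - 41 = -49)
28*(K + 107) = 28*(-49 + 107) = 28*58 = 1624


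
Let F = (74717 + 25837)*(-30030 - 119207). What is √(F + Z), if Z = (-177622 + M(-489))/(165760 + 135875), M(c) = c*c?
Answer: I*√151703925372637799465/100545 ≈ 1.225e+5*I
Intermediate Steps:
M(c) = c²
F = -15006377298 (F = 100554*(-149237) = -15006377298)
Z = 61499/301635 (Z = (-177622 + (-489)²)/(165760 + 135875) = (-177622 + 239121)/301635 = 61499*(1/301635) = 61499/301635 ≈ 0.20389)
√(F + Z) = √(-15006377298 + 61499/301635) = √(-4526448616220731/301635) = I*√151703925372637799465/100545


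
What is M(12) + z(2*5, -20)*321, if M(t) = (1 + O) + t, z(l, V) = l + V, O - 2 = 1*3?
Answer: -3192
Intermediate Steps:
O = 5 (O = 2 + 1*3 = 2 + 3 = 5)
z(l, V) = V + l
M(t) = 6 + t (M(t) = (1 + 5) + t = 6 + t)
M(12) + z(2*5, -20)*321 = (6 + 12) + (-20 + 2*5)*321 = 18 + (-20 + 10)*321 = 18 - 10*321 = 18 - 3210 = -3192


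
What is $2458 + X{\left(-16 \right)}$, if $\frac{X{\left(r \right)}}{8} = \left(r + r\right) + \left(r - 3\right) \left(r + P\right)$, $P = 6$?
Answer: $3722$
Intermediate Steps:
$X{\left(r \right)} = 16 r + 8 \left(-3 + r\right) \left(6 + r\right)$ ($X{\left(r \right)} = 8 \left(\left(r + r\right) + \left(r - 3\right) \left(r + 6\right)\right) = 8 \left(2 r + \left(-3 + r\right) \left(6 + r\right)\right) = 16 r + 8 \left(-3 + r\right) \left(6 + r\right)$)
$2458 + X{\left(-16 \right)} = 2458 + \left(-144 + 8 \left(-16\right)^{2} + 40 \left(-16\right)\right) = 2458 - -1264 = 2458 + 1264 = 3722$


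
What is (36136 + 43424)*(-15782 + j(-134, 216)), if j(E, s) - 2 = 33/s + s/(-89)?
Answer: -111751758365/89 ≈ -1.2556e+9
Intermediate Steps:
j(E, s) = 2 + 33/s - s/89 (j(E, s) = 2 + (33/s + s/(-89)) = 2 + (33/s + s*(-1/89)) = 2 + (33/s - s/89) = 2 + 33/s - s/89)
(36136 + 43424)*(-15782 + j(-134, 216)) = (36136 + 43424)*(-15782 + (2 + 33/216 - 1/89*216)) = 79560*(-15782 + (2 + 33*(1/216) - 216/89)) = 79560*(-15782 + (2 + 11/72 - 216/89)) = 79560*(-15782 - 1757/6408) = 79560*(-101132813/6408) = -111751758365/89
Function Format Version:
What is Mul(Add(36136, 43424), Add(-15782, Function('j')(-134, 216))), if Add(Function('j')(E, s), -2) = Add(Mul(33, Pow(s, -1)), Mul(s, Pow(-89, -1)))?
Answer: Rational(-111751758365, 89) ≈ -1.2556e+9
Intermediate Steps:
Function('j')(E, s) = Add(2, Mul(33, Pow(s, -1)), Mul(Rational(-1, 89), s)) (Function('j')(E, s) = Add(2, Add(Mul(33, Pow(s, -1)), Mul(s, Pow(-89, -1)))) = Add(2, Add(Mul(33, Pow(s, -1)), Mul(s, Rational(-1, 89)))) = Add(2, Add(Mul(33, Pow(s, -1)), Mul(Rational(-1, 89), s))) = Add(2, Mul(33, Pow(s, -1)), Mul(Rational(-1, 89), s)))
Mul(Add(36136, 43424), Add(-15782, Function('j')(-134, 216))) = Mul(Add(36136, 43424), Add(-15782, Add(2, Mul(33, Pow(216, -1)), Mul(Rational(-1, 89), 216)))) = Mul(79560, Add(-15782, Add(2, Mul(33, Rational(1, 216)), Rational(-216, 89)))) = Mul(79560, Add(-15782, Add(2, Rational(11, 72), Rational(-216, 89)))) = Mul(79560, Add(-15782, Rational(-1757, 6408))) = Mul(79560, Rational(-101132813, 6408)) = Rational(-111751758365, 89)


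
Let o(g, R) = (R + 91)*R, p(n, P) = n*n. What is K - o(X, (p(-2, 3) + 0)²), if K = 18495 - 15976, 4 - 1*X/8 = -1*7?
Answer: 807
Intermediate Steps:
X = 88 (X = 32 - (-8)*7 = 32 - 8*(-7) = 32 + 56 = 88)
p(n, P) = n²
o(g, R) = R*(91 + R) (o(g, R) = (91 + R)*R = R*(91 + R))
K = 2519
K - o(X, (p(-2, 3) + 0)²) = 2519 - ((-2)² + 0)²*(91 + ((-2)² + 0)²) = 2519 - (4 + 0)²*(91 + (4 + 0)²) = 2519 - 4²*(91 + 4²) = 2519 - 16*(91 + 16) = 2519 - 16*107 = 2519 - 1*1712 = 2519 - 1712 = 807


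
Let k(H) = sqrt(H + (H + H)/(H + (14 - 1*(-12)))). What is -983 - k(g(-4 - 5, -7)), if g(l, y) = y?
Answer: -983 - 7*I*sqrt(57)/19 ≈ -983.0 - 2.7815*I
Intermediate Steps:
k(H) = sqrt(H + 2*H/(26 + H)) (k(H) = sqrt(H + (2*H)/(H + (14 + 12))) = sqrt(H + (2*H)/(H + 26)) = sqrt(H + (2*H)/(26 + H)) = sqrt(H + 2*H/(26 + H)))
-983 - k(g(-4 - 5, -7)) = -983 - sqrt(-7*(28 - 7)/(26 - 7)) = -983 - sqrt(-7*21/19) = -983 - sqrt(-7*1/19*21) = -983 - sqrt(-147/19) = -983 - 7*I*sqrt(57)/19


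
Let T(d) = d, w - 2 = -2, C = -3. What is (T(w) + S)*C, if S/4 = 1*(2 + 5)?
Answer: -84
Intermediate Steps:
w = 0 (w = 2 - 2 = 0)
S = 28 (S = 4*(1*(2 + 5)) = 4*(1*7) = 4*7 = 28)
(T(w) + S)*C = (0 + 28)*(-3) = 28*(-3) = -84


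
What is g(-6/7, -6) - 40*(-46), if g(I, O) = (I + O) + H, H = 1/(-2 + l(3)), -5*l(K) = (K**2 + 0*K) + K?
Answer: 282269/154 ≈ 1832.9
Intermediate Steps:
l(K) = -K/5 - K**2/5 (l(K) = -((K**2 + 0*K) + K)/5 = -((K**2 + 0) + K)/5 = -(K**2 + K)/5 = -(K + K**2)/5 = -K/5 - K**2/5)
H = -5/22 (H = 1/(-2 - 1/5*3*(1 + 3)) = 1/(-2 - 1/5*3*4) = 1/(-2 - 12/5) = 1/(-22/5) = -5/22 ≈ -0.22727)
g(I, O) = -5/22 + I + O (g(I, O) = (I + O) - 5/22 = -5/22 + I + O)
g(-6/7, -6) - 40*(-46) = (-5/22 - 6/7 - 6) - 40*(-46) = (-5/22 - 6*1/7 - 6) + 1840 = (-5/22 - 6/7 - 6) + 1840 = -1091/154 + 1840 = 282269/154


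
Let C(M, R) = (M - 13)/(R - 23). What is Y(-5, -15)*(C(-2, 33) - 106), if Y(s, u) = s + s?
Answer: 1075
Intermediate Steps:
Y(s, u) = 2*s
C(M, R) = (-13 + M)/(-23 + R)
Y(-5, -15)*(C(-2, 33) - 106) = (2*(-5))*((-13 - 2)/(-23 + 33) - 106) = -10*(-15/10 - 106) = -10*((1/10)*(-15) - 106) = -10*(-3/2 - 106) = -10*(-215/2) = 1075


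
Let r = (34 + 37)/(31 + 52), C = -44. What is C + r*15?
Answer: -2587/83 ≈ -31.169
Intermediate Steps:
r = 71/83 ≈ 0.85542
C + r*15 = -44 + (71/83)*15 = -44 + 1065/83 = -2587/83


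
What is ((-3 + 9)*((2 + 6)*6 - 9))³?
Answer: 12812904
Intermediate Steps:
((-3 + 9)*((2 + 6)*6 - 9))³ = (6*(8*6 - 9))³ = (6*(48 - 9))³ = (6*39)³ = 234³ = 12812904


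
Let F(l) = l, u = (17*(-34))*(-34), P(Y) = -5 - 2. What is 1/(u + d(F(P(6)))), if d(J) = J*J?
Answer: 1/19701 ≈ 5.0759e-5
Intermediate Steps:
P(Y) = -7
u = 19652 (u = -578*(-34) = 19652)
d(J) = J²
1/(u + d(F(P(6)))) = 1/(19652 + (-7)²) = 1/(19652 + 49) = 1/19701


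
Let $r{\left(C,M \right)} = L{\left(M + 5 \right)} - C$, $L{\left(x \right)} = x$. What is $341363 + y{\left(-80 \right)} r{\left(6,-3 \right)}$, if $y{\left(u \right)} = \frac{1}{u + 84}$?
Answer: $341362$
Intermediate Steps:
$y{\left(u \right)} = \frac{1}{84 + u}$
$r{\left(C,M \right)} = 5 + M - C$ ($r{\left(C,M \right)} = \left(M + 5\right) - C = \left(5 + M\right) - C = 5 + M - C$)
$341363 + y{\left(-80 \right)} r{\left(6,-3 \right)} = 341363 + \frac{5 - 3 - 6}{84 - 80} = 341363 + \frac{5 - 3 - 6}{4} = 341363 + \frac{1}{4} \left(-4\right) = 341363 - 1 = 341362$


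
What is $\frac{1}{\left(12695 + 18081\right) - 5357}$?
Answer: $\frac{1}{25419} \approx 3.9341 \cdot 10^{-5}$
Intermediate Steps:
$\frac{1}{\left(12695 + 18081\right) - 5357} = \frac{1}{30776 - 5357} = \frac{1}{25419}$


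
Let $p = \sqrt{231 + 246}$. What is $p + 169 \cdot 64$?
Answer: $10816 + 3 \sqrt{53} \approx 10838.0$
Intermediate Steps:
$p = 3 \sqrt{53}$ ($p = \sqrt{477} = 3 \sqrt{53} \approx 21.84$)
$p + 169 \cdot 64 = 3 \sqrt{53} + 169 \cdot 64 = 3 \sqrt{53} + 10816 = 10816 + 3 \sqrt{53}$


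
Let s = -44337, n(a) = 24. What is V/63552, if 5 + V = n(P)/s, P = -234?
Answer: -73903/939235008 ≈ -7.8684e-5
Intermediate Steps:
V = -73903/14779 (V = -5 + 24/(-44337) = -5 + 24*(-1/44337) = -5 - 8/14779 = -73903/14779 ≈ -5.0005)
V/63552 = -73903/14779/63552 = -73903/14779*1/63552 = -73903/939235008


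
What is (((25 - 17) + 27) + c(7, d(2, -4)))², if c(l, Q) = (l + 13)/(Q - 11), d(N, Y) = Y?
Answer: 10201/9 ≈ 1133.4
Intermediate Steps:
c(l, Q) = (13 + l)/(-11 + Q)
(((25 - 17) + 27) + c(7, d(2, -4)))² = (((25 - 17) + 27) + (13 + 7)/(-11 - 4))² = ((8 + 27) + 20/(-15))² = (35 - 1/15*20)² = (35 - 4/3)² = (101/3)² = 10201/9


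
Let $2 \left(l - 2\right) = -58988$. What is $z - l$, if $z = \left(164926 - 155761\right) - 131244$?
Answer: $-92587$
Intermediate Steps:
$l = -29492$ ($l = 2 + \frac{1}{2} \left(-58988\right) = 2 - 29494 = -29492$)
$z = -122079$ ($z = 9165 - 131244 = -122079$)
$z - l = -122079 - -29492 = -122079 + 29492 = -92587$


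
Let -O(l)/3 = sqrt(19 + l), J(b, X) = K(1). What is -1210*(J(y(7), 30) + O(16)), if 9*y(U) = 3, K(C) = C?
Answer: -1210 + 3630*sqrt(35) ≈ 20265.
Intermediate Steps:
y(U) = 1/3 (y(U) = (1/9)*3 = 1/3)
J(b, X) = 1
O(l) = -3*sqrt(19 + l)
-1210*(J(y(7), 30) + O(16)) = -1210*(1 - 3*sqrt(19 + 16)) = -1210*(1 - 3*sqrt(35)) = -1210 + 3630*sqrt(35)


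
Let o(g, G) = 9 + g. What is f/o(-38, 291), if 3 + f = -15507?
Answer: 15510/29 ≈ 534.83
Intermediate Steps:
f = -15510 (f = -3 - 15507 = -15510)
f/o(-38, 291) = -15510/(9 - 38) = -15510/(-29) = -15510*(-1/29) = 15510/29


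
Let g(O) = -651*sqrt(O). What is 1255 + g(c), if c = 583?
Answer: 1255 - 651*sqrt(583) ≈ -14464.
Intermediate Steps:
1255 + g(c) = 1255 - 651*sqrt(583)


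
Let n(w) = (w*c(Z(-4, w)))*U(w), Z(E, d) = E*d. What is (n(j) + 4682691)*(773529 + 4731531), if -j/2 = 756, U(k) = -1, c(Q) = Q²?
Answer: 304490804920895340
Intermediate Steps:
j = -1512 (j = -2*756 = -1512)
n(w) = -16*w³ (n(w) = (w*(-4*w)²)*(-1) = (w*(16*w²))*(-1) = (16*w³)*(-1) = -16*w³)
(n(j) + 4682691)*(773529 + 4731531) = (-16*(-1512)³ + 4682691)*(773529 + 4731531) = (-16*(-3456649728) + 4682691)*5505060 = (55306395648 + 4682691)*5505060 = 55311078339*5505060 = 304490804920895340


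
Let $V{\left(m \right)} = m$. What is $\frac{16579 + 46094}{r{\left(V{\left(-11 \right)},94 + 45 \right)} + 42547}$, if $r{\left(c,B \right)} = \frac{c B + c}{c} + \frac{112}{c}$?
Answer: $\frac{689403}{469445} \approx 1.4685$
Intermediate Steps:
$r{\left(c,B \right)} = \frac{112}{c} + \frac{c + B c}{c}$ ($r{\left(c,B \right)} = \frac{B c + c}{c} + \frac{112}{c} = \frac{c + B c}{c} + \frac{112}{c} = \frac{112}{c} + \frac{c + B c}{c}$)
$\frac{16579 + 46094}{r{\left(V{\left(-11 \right)},94 + 45 \right)} + 42547} = \frac{16579 + 46094}{\left(1 + \left(94 + 45\right) + \frac{112}{-11}\right) + 42547} = \frac{62673}{\left(1 + 139 + 112 \left(- \frac{1}{11}\right)\right) + 42547} = \frac{62673}{\left(1 + 139 - \frac{112}{11}\right) + 42547} = \frac{62673}{\frac{1428}{11} + 42547} = \frac{62673}{\frac{469445}{11}} = 62673 \cdot \frac{11}{469445} = \frac{689403}{469445}$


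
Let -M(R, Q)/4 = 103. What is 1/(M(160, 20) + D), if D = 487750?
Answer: 1/487338 ≈ 2.0520e-6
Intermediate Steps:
M(R, Q) = -412 (M(R, Q) = -4*103 = -412)
1/(M(160, 20) + D) = 1/(-412 + 487750) = 1/487338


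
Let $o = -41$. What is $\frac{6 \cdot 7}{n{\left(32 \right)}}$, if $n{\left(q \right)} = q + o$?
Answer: $- \frac{14}{3} \approx -4.6667$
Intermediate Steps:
$n{\left(q \right)} = -41 + q$ ($n{\left(q \right)} = q - 41 = -41 + q$)
$\frac{6 \cdot 7}{n{\left(32 \right)}} = \frac{6 \cdot 7}{-41 + 32} = \frac{42}{-9} = 42 \left(- \frac{1}{9}\right) = - \frac{14}{3}$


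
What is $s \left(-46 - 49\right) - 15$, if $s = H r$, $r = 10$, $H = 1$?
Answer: $-965$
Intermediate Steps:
$s = 10$ ($s = 1 \cdot 10 = 10$)
$s \left(-46 - 49\right) - 15 = 10 \left(-46 - 49\right) - 15 = 10 \left(-95\right) - 15 = -950 - 15 = -965$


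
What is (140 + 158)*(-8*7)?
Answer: -16688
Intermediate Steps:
(140 + 158)*(-8*7) = 298*(-56) = -16688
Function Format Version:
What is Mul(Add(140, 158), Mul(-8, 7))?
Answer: -16688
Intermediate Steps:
Mul(Add(140, 158), Mul(-8, 7)) = Mul(298, -56) = -16688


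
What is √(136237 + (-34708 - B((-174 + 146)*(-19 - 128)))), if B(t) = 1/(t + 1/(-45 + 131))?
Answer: √12721554889030819/353977 ≈ 318.64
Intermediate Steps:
B(t) = 1/(1/86 + t) (B(t) = 1/(t + 1/86) = 1/(1/86 + t))
√(136237 + (-34708 - B((-174 + 146)*(-19 - 128)))) = √(136237 + (-34708 - 86/(1 + 86*((-174 + 146)*(-19 - 128))))) = √(136237 + (-34708 - 86/(1 + 86*(-28*(-147))))) = √(136237 + (-34708 - 86/(1 + 86*4116))) = √(136237 + (-34708 - 86/(1 + 353976))) = √(136237 + (-34708 - 86/353977)) = √(136237 - 12285833802/353977) = √(35938930747/353977) = √12721554889030819/353977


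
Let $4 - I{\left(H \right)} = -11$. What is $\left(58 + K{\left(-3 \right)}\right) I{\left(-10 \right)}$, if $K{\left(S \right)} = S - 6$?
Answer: $735$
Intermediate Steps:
$I{\left(H \right)} = 15$ ($I{\left(H \right)} = 4 - -11 = 4 + 11 = 15$)
$K{\left(S \right)} = -6 + S$
$\left(58 + K{\left(-3 \right)}\right) I{\left(-10 \right)} = \left(58 - 9\right) 15 = 49 \cdot 15 = 735$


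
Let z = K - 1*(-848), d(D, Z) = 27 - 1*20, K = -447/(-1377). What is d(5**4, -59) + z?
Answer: 392594/459 ≈ 855.32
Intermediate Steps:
K = 149/459 (K = -447*(-1/1377) = 149/459 ≈ 0.32462)
d(D, Z) = 7 (d(D, Z) = 27 - 20 = 7)
z = 389381/459 (z = 149/459 - 1*(-848) = 149/459 + 848 = 389381/459 ≈ 848.32)
d(5**4, -59) + z = 7 + 389381/459 = 392594/459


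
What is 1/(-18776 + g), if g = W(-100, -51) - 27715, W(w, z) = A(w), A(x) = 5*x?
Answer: -1/46991 ≈ -2.1281e-5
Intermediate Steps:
W(w, z) = 5*w
g = -28215 (g = 5*(-100) - 27715 = -500 - 27715 = -28215)
1/(-18776 + g) = 1/(-18776 - 28215) = 1/(-46991) = -1/46991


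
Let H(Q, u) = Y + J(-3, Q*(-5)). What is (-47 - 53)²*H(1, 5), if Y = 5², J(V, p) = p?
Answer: 200000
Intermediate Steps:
Y = 25
H(Q, u) = 25 - 5*Q (H(Q, u) = 25 + Q*(-5) = 25 - 5*Q)
(-47 - 53)²*H(1, 5) = (-47 - 53)²*(25 - 5*1) = (-100)²*(25 - 5) = 10000*20 = 200000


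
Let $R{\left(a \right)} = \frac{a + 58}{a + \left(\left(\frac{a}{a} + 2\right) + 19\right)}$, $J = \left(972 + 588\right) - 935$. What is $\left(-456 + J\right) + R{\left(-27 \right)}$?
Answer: $\frac{814}{5} \approx 162.8$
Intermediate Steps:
$J = 625$ ($J = 1560 - 935 = 625$)
$R{\left(a \right)} = \frac{58 + a}{22 + a}$ ($R{\left(a \right)} = \frac{58 + a}{a + \left(\left(1 + 2\right) + 19\right)} = \frac{58 + a}{a + \left(3 + 19\right)} = \frac{58 + a}{a + 22} = \frac{58 + a}{22 + a}$)
$\left(-456 + J\right) + R{\left(-27 \right)} = \left(-456 + 625\right) + \frac{58 - 27}{22 - 27} = 169 + \frac{1}{-5} \cdot 31 = 169 - \frac{31}{5} = \frac{814}{5}$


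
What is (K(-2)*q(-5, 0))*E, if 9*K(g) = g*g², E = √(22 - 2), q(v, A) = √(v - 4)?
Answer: -16*I*√5/3 ≈ -11.926*I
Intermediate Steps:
q(v, A) = √(-4 + v)
E = 2*√5 (E = √20 = 2*√5 ≈ 4.4721)
K(g) = g³/9 (K(g) = (g*g²)/9 = g³/9)
(K(-2)*q(-5, 0))*E = (((⅑)*(-2)³)*√(-4 - 5))*(2*√5) = (((⅑)*(-8))*√(-9))*(2*√5) = (-8*I/3)*(2*√5) = -16*I*√5/3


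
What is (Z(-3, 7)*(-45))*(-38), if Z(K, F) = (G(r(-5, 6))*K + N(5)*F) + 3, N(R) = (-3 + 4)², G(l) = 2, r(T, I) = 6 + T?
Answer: 6840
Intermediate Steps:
N(R) = 1 (N(R) = 1² = 1)
Z(K, F) = 3 + F + 2*K (Z(K, F) = (2*K + 1*F) + 3 = (2*K + F) + 3 = (F + 2*K) + 3 = 3 + F + 2*K)
(Z(-3, 7)*(-45))*(-38) = ((3 + 7 + 2*(-3))*(-45))*(-38) = ((3 + 7 - 6)*(-45))*(-38) = (4*(-45))*(-38) = -180*(-38) = 6840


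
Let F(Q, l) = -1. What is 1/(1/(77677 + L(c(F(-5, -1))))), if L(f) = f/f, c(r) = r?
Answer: 77678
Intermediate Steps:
L(f) = 1
1/(1/(77677 + L(c(F(-5, -1))))) = 1/(1/(77677 + 1)) = 1/(1/77678) = 77678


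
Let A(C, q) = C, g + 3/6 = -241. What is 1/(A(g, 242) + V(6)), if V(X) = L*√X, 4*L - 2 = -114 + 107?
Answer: -644/155501 + 10*√6/466503 ≈ -0.0040889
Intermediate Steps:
g = -483/2 (g = -½ - 241 = -483/2 ≈ -241.50)
L = -5/4 (L = ½ + (-114 + 107)/4 = ½ + (¼)*(-7) = ½ - 7/4 = -5/4 ≈ -1.2500)
V(X) = -5*√X/4
1/(A(g, 242) + V(6)) = 1/(-483/2 - 5*√6/4)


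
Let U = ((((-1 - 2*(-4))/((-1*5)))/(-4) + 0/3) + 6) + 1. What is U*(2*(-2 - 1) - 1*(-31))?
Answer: 735/4 ≈ 183.75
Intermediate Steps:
U = 147/20 (U = ((((-1 + 8)/(-5))*(-¼) + 0*(⅓)) + 6) + 1 = (((7*(-⅕))*(-¼) + 0) + 6) + 1 = ((-7/5*(-¼) + 0) + 6) + 1 = ((7/20 + 0) + 6) + 1 = (7/20 + 6) + 1 = 127/20 + 1 = 147/20 ≈ 7.3500)
U*(2*(-2 - 1) - 1*(-31)) = 147*(2*(-2 - 1) - 1*(-31))/20 = 147*(2*(-3) + 31)/20 = 147*(-6 + 31)/20 = (147/20)*25 = 735/4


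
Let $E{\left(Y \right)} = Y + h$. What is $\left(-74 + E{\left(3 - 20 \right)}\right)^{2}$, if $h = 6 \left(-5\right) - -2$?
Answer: $14161$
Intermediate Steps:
$h = -28$ ($h = -30 + 2 = -28$)
$E{\left(Y \right)} = -28 + Y$ ($E{\left(Y \right)} = Y - 28 = -28 + Y$)
$\left(-74 + E{\left(3 - 20 \right)}\right)^{2} = \left(-74 + \left(-28 + \left(3 - 20\right)\right)\right)^{2} = \left(-74 - 45\right)^{2} = \left(-119\right)^{2} = 14161$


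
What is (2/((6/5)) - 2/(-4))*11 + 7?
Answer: 185/6 ≈ 30.833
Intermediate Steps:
(2/((6/5)) - 2/(-4))*11 + 7 = (2/((6*(1/5))) - 2*(-1/4))*11 + 7 = (2/(6/5) + 1/2)*11 + 7 = (2*(5/6) + 1/2)*11 + 7 = (5/3 + 1/2)*11 + 7 = (13/6)*11 + 7 = 143/6 + 7 = 185/6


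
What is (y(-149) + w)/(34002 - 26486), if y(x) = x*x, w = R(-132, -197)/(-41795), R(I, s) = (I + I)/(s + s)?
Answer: 182794486483/61883850340 ≈ 2.9538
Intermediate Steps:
R(I, s) = I/s (R(I, s) = (2*I)/((2*s)) = (2*I)*(1/(2*s)) = I/s)
w = -132/8233615 (w = -132/(-197)/(-41795) = -132*(-1/197)*(-1/41795) = (132/197)*(-1/41795) = -132/8233615 ≈ -1.6032e-5)
y(x) = x²
(y(-149) + w)/(34002 - 26486) = ((-149)² - 132/8233615)/(34002 - 26486) = (22201 - 132/8233615)/7516 = (182794486483/8233615)*(1/7516) = 182794486483/61883850340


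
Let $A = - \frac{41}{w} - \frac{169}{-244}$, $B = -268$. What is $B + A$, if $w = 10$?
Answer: $- \frac{331117}{1220} \approx -271.41$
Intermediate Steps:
$A = - \frac{4157}{1220}$ ($A = - \frac{41}{10} - \frac{169}{-244} = \left(-41\right) \frac{1}{10} - - \frac{169}{244} = - \frac{41}{10} + \frac{169}{244} = - \frac{4157}{1220} \approx -3.4074$)
$B + A = -268 - \frac{4157}{1220} = - \frac{331117}{1220}$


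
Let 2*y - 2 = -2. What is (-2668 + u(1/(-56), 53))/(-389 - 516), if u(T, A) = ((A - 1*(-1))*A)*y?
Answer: 2668/905 ≈ 2.9481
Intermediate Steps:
y = 0 (y = 1 + (1/2)*(-2) = 1 - 1 = 0)
u(T, A) = 0 (u(T, A) = ((A - 1*(-1))*A)*0 = ((A + 1)*A)*0 = ((1 + A)*A)*0 = (A*(1 + A))*0 = 0)
(-2668 + u(1/(-56), 53))/(-389 - 516) = (-2668 + 0)/(-389 - 516) = -2668/(-905) = -2668*(-1/905) = 2668/905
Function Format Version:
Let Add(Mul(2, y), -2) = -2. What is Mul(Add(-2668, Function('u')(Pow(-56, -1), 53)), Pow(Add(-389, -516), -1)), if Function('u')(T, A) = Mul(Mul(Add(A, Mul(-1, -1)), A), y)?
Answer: Rational(2668, 905) ≈ 2.9481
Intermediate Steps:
y = 0 (y = Add(1, Mul(Rational(1, 2), -2)) = Add(1, -1) = 0)
Function('u')(T, A) = 0 (Function('u')(T, A) = Mul(Mul(Add(A, Mul(-1, -1)), A), 0) = Mul(Mul(Add(A, 1), A), 0) = Mul(Mul(Add(1, A), A), 0) = Mul(Mul(A, Add(1, A)), 0) = 0)
Mul(Add(-2668, Function('u')(Pow(-56, -1), 53)), Pow(Add(-389, -516), -1)) = Mul(Add(-2668, 0), Pow(Add(-389, -516), -1)) = Mul(-2668, Pow(-905, -1)) = Mul(-2668, Rational(-1, 905)) = Rational(2668, 905)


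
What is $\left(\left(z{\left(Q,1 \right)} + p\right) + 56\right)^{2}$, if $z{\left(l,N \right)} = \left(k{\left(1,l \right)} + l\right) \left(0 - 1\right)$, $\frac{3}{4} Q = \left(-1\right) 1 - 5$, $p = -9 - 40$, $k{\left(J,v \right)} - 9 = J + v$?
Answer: $169$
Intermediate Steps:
$k{\left(J,v \right)} = 9 + J + v$ ($k{\left(J,v \right)} = 9 + \left(J + v\right) = 9 + J + v$)
$p = -49$
$Q = -8$ ($Q = \frac{4 \left(\left(-1\right) 1 - 5\right)}{3} = \frac{4 \left(-1 - 5\right)}{3} = \frac{4}{3} \left(-6\right) = -8$)
$z{\left(l,N \right)} = -10 - 2 l$ ($z{\left(l,N \right)} = \left(\left(9 + 1 + l\right) + l\right) \left(0 - 1\right) = \left(\left(10 + l\right) + l\right) \left(-1\right) = \left(10 + 2 l\right) \left(-1\right) = -10 - 2 l$)
$\left(\left(z{\left(Q,1 \right)} + p\right) + 56\right)^{2} = \left(\left(\left(-10 - -16\right) - 49\right) + 56\right)^{2} = \left(\left(\left(-10 + 16\right) - 49\right) + 56\right)^{2} = \left(\left(6 - 49\right) + 56\right)^{2} = \left(-43 + 56\right)^{2} = 13^{2} = 169$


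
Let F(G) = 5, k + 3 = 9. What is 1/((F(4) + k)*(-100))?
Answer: -1/1100 ≈ -0.00090909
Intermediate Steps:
k = 6 (k = -3 + 9 = 6)
1/((F(4) + k)*(-100)) = 1/((5 + 6)*(-100)) = 1/(11*(-100)) = 1/(-1100) = -1/1100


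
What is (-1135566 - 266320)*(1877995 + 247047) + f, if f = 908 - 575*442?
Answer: -2979066882454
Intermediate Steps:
f = -253242 (f = 908 - 254150 = -253242)
(-1135566 - 266320)*(1877995 + 247047) + f = (-1135566 - 266320)*(1877995 + 247047) - 253242 = -1401886*2125042 - 253242 = -2979066629212 - 253242 = -2979066882454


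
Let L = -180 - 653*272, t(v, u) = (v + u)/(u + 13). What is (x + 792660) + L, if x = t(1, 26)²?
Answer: 103912097/169 ≈ 6.1486e+5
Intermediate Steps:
t(v, u) = (u + v)/(13 + u)
L = -177796 (L = -180 - 177616 = -177796)
x = 81/169 (x = ((26 + 1)/(13 + 26))² = (27/39)² = ((1/39)*27)² = (9/13)² = 81/169 ≈ 0.47929)
(x + 792660) + L = (81/169 + 792660) - 177796 = 133959621/169 - 177796 = 103912097/169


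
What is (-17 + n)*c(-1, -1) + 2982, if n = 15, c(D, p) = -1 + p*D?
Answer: 2982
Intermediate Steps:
c(D, p) = -1 + D*p
(-17 + n)*c(-1, -1) + 2982 = (-17 + 15)*(-1 - 1*(-1)) + 2982 = -2*(-1 + 1) + 2982 = -2*0 + 2982 = 0 + 2982 = 2982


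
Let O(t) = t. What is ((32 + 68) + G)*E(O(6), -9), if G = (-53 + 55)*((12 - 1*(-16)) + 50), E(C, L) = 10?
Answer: 2560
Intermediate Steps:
G = 156 (G = 2*((12 + 16) + 50) = 2*(28 + 50) = 2*78 = 156)
((32 + 68) + G)*E(O(6), -9) = ((32 + 68) + 156)*10 = (100 + 156)*10 = 256*10 = 2560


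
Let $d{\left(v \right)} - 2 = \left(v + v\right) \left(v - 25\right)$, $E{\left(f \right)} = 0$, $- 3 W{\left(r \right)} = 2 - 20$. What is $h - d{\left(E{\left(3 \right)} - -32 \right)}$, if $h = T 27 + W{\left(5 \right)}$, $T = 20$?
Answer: $96$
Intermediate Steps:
$W{\left(r \right)} = 6$ ($W{\left(r \right)} = - \frac{2 - 20}{3} = \left(- \frac{1}{3}\right) \left(-18\right) = 6$)
$d{\left(v \right)} = 2 + 2 v \left(-25 + v\right)$ ($d{\left(v \right)} = 2 + \left(v + v\right) \left(v - 25\right) = 2 + 2 v \left(-25 + v\right)$)
$h = 546$ ($h = 20 \cdot 27 + 6 = 540 + 6 = 546$)
$h - d{\left(E{\left(3 \right)} - -32 \right)} = 546 - \left(2 - 50 \left(0 - -32\right) + 2 \left(0 - -32\right)^{2}\right) = 546 - \left(2 - 50 \left(0 + 32\right) + 2 \left(0 + 32\right)^{2}\right) = 546 - \left(2 - 1600 + 2 \cdot 32^{2}\right) = 546 - \left(2 - 1600 + 2 \cdot 1024\right) = 546 - \left(2 - 1600 + 2048\right) = 546 - 450 = 96$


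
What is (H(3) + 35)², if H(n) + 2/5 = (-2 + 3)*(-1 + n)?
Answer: 33489/25 ≈ 1339.6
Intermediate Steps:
H(n) = -7/5 + n (H(n) = -⅖ + (-2 + 3)*(-1 + n) = -⅖ + 1*(-1 + n) = -⅖ + (-1 + n) = -7/5 + n)
(H(3) + 35)² = ((-7/5 + 3) + 35)² = (8/5 + 35)² = (183/5)² = 33489/25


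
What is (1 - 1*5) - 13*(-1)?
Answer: 9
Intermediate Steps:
(1 - 1*5) - 13*(-1) = (1 - 5) + 13 = -4 + 13 = 9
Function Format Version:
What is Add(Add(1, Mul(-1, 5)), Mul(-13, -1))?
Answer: 9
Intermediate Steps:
Add(Add(1, Mul(-1, 5)), Mul(-13, -1)) = Add(Add(1, -5), 13) = Add(-4, 13) = 9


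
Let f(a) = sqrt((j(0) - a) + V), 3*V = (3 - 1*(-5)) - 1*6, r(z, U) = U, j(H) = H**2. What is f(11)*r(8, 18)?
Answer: 6*I*sqrt(93) ≈ 57.862*I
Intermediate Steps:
V = 2/3 (V = ((3 - 1*(-5)) - 1*6)/3 = ((3 + 5) - 6)/3 = (8 - 6)/3 = (1/3)*2 = 2/3 ≈ 0.66667)
f(a) = sqrt(2/3 - a) (f(a) = sqrt((0**2 - a) + 2/3) = sqrt((0 - a) + 2/3) = sqrt(-a + 2/3) = sqrt(2/3 - a))
f(11)*r(8, 18) = (sqrt(6 - 9*11)/3)*18 = (sqrt(6 - 99)/3)*18 = (sqrt(-93)/3)*18 = ((I*sqrt(93))/3)*18 = (I*sqrt(93)/3)*18 = 6*I*sqrt(93)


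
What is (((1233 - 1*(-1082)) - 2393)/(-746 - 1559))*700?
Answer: 10920/461 ≈ 23.688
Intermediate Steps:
(((1233 - 1*(-1082)) - 2393)/(-746 - 1559))*700 = (((1233 + 1082) - 2393)/(-2305))*700 = ((2315 - 2393)*(-1/2305))*700 = -78*(-1/2305)*700 = (78/2305)*700 = 10920/461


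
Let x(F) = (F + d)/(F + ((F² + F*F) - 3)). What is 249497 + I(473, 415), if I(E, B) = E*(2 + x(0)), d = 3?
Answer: 249970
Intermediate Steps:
x(F) = (3 + F)/(-3 + F + 2*F²) (x(F) = (F + 3)/(F + ((F² + F*F) - 3)) = (3 + F)/(F + ((F² + F²) - 3)) = (3 + F)/(F + (2*F² - 3)) = (3 + F)/(F + (-3 + 2*F²)) = (3 + F)/(-3 + F + 2*F²))
I(E, B) = E (I(E, B) = E*(2 + (3 + 0)/(-3 + 0 + 2*0²)) = E*(2 + 3/(-3 + 0 + 2*0)) = E*(2 + 3/(-3 + 0 + 0)) = E*(2 + 3/(-3)) = E*(2 - ⅓*3) = E*(2 - 1) = E*1 = E)
249497 + I(473, 415) = 249497 + 473 = 249970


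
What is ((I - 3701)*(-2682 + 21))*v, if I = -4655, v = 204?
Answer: 4536004464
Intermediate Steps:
((I - 3701)*(-2682 + 21))*v = ((-4655 - 3701)*(-2682 + 21))*204 = -8356*(-2661)*204 = 22235316*204 = 4536004464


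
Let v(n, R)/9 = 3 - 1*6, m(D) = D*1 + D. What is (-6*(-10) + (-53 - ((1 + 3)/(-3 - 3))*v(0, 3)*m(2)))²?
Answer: 4225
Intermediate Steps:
m(D) = 2*D (m(D) = D + D = 2*D)
v(n, R) = -27 (v(n, R) = 9*(3 - 1*6) = 9*(3 - 6) = 9*(-3) = -27)
(-6*(-10) + (-53 - ((1 + 3)/(-3 - 3))*v(0, 3)*m(2)))² = (-6*(-10) + (-53 - ((1 + 3)/(-3 - 3))*(-27)*2*2))² = (60 + (-53 - (4/(-6))*(-27)*4))² = (60 + (-53 - (4*(-⅙))*(-27)*4))² = (60 + (-53 - (-⅔*(-27))*4))² = (60 + (-53 - 18*4))² = (60 + (-53 - 1*72))² = (60 + (-53 - 72))² = (60 - 125)² = (-65)² = 4225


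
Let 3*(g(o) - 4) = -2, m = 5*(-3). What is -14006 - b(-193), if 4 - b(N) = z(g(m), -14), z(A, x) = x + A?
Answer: -42062/3 ≈ -14021.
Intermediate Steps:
m = -15
g(o) = 10/3 (g(o) = 4 + (⅓)*(-2) = 4 - ⅔ = 10/3)
z(A, x) = A + x
b(N) = 44/3 (b(N) = 4 - (10/3 - 14) = 4 - 1*(-32/3) = 4 + 32/3 = 44/3)
-14006 - b(-193) = -14006 - 1*44/3 = -14006 - 44/3 = -42062/3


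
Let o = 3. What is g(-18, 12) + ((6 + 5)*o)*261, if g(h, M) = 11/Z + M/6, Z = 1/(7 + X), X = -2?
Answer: 8670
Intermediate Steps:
Z = 1/5 (Z = 1/(7 - 2) = 1/5 ≈ 0.20000)
g(h, M) = 55 + M/6 (g(h, M) = 11/(1/5) + M/6 = 11*5 + M*(1/6) = 55 + M/6)
g(-18, 12) + ((6 + 5)*o)*261 = (55 + (1/6)*12) + ((6 + 5)*3)*261 = (55 + 2) + (11*3)*261 = 57 + 33*261 = 57 + 8613 = 8670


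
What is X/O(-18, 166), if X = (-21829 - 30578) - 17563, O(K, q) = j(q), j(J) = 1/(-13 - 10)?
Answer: 1609310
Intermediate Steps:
j(J) = -1/23 (j(J) = 1/(-23) = -1/23)
O(K, q) = -1/23
X = -69970 (X = -52407 - 17563 = -69970)
X/O(-18, 166) = -69970/(-1/23) = -69970*(-23) = 1609310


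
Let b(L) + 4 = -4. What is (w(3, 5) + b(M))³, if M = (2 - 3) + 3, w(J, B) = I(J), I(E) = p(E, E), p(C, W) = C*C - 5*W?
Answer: -2744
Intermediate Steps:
p(C, W) = C² - 5*W
I(E) = E² - 5*E
w(J, B) = J*(-5 + J)
M = 2 (M = -1 + 3 = 2)
b(L) = -8 (b(L) = -4 - 4 = -8)
(w(3, 5) + b(M))³ = (3*(-5 + 3) - 8)³ = (3*(-2) - 8)³ = (-6 - 8)³ = (-14)³ = -2744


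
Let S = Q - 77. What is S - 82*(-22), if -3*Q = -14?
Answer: 5195/3 ≈ 1731.7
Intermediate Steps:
Q = 14/3 (Q = -⅓*(-14) = 14/3 ≈ 4.6667)
S = -217/3 (S = 14/3 - 77 = -217/3 ≈ -72.333)
S - 82*(-22) = -217/3 - 82*(-22) = -217/3 + 1804 = 5195/3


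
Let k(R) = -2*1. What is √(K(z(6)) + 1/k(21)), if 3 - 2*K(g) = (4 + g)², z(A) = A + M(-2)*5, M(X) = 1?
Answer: I*√446/2 ≈ 10.559*I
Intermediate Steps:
k(R) = -2
z(A) = 5 + A (z(A) = A + 1*5 = A + 5 = 5 + A)
K(g) = 3/2 - (4 + g)²/2
√(K(z(6)) + 1/k(21)) = √((3/2 - (4 + (5 + 6))²/2) + 1/(-2)) = √((3/2 - (4 + 11)²/2) - ½) = √((3/2 - ½*15²) - ½) = √((3/2 - ½*225) - ½) = √((3/2 - 225/2) - ½) = √(-111 - ½) = √(-223/2) = I*√446/2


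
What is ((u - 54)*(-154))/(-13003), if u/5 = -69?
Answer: -61446/13003 ≈ -4.7255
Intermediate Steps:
u = -345 (u = 5*(-69) = -345)
((u - 54)*(-154))/(-13003) = ((-345 - 54)*(-154))/(-13003) = -399*(-154)*(-1/13003) = 61446*(-1/13003) = -61446/13003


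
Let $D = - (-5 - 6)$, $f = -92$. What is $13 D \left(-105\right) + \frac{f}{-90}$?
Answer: $- \frac{675629}{45} \approx -15014.0$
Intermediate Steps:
$D = 11$ ($D = - (-5 - 6) = \left(-1\right) \left(-11\right) = 11$)
$13 D \left(-105\right) + \frac{f}{-90} = 13 \cdot 11 \left(-105\right) - \frac{92}{-90} = 143 \left(-105\right) - - \frac{46}{45} = -15015 + \frac{46}{45} = - \frac{675629}{45}$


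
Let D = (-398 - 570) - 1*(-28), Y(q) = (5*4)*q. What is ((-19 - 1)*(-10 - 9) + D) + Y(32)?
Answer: 80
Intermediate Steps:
Y(q) = 20*q
D = -940 (D = -968 + 28 = -940)
((-19 - 1)*(-10 - 9) + D) + Y(32) = ((-19 - 1)*(-10 - 9) - 940) + 20*32 = (-20*(-19) - 940) + 640 = (380 - 940) + 640 = -560 + 640 = 80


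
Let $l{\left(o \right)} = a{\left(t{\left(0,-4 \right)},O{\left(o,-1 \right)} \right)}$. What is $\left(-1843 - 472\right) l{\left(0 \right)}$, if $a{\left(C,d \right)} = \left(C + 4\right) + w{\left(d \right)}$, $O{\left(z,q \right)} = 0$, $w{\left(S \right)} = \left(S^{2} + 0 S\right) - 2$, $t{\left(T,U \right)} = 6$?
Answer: $-18520$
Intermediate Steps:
$w{\left(S \right)} = -2 + S^{2}$ ($w{\left(S \right)} = \left(S^{2} + 0\right) - 2 = S^{2} - 2 = -2 + S^{2}$)
$a{\left(C,d \right)} = 2 + C + d^{2}$ ($a{\left(C,d \right)} = \left(C + 4\right) + \left(-2 + d^{2}\right) = \left(4 + C\right) + \left(-2 + d^{2}\right) = 2 + C + d^{2}$)
$l{\left(o \right)} = 8$ ($l{\left(o \right)} = 2 + 6 + 0^{2} = 2 + 6 + 0 = 8$)
$\left(-1843 - 472\right) l{\left(0 \right)} = \left(-1843 - 472\right) 8 = \left(-2315\right) 8 = -18520$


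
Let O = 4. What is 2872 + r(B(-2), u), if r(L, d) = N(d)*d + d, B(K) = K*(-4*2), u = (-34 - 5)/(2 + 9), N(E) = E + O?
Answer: 346888/121 ≈ 2866.8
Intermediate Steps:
N(E) = 4 + E (N(E) = E + 4 = 4 + E)
u = -39/11 ≈ -3.5455
B(K) = -8*K (B(K) = K*(-8) = -8*K)
r(L, d) = d + d*(4 + d) (r(L, d) = (4 + d)*d + d = d*(4 + d) + d = d + d*(4 + d))
2872 + r(B(-2), u) = 2872 - 39*(5 - 39/11)/11 = 2872 - 39/11*16/11 = 2872 - 624/121 = 346888/121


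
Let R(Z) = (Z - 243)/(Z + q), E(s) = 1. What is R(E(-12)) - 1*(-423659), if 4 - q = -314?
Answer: 12286089/29 ≈ 4.2366e+5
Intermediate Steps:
q = 318 (q = 4 - 1*(-314) = 4 + 314 = 318)
R(Z) = (-243 + Z)/(318 + Z) (R(Z) = (Z - 243)/(Z + 318) = (-243 + Z)/(318 + Z))
R(E(-12)) - 1*(-423659) = (-243 + 1)/(318 + 1) - 1*(-423659) = -242/319 + 423659 = (1/319)*(-242) + 423659 = -22/29 + 423659 = 12286089/29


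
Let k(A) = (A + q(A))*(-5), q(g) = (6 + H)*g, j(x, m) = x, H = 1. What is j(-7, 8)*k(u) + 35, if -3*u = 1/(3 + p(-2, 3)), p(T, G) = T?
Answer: -175/3 ≈ -58.333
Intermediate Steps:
q(g) = 7*g (q(g) = (6 + 1)*g = 7*g)
u = -⅓ (u = -1/(3*(3 - 2)) = -⅓/1 = -⅓*1 = -⅓ ≈ -0.33333)
k(A) = -40*A (k(A) = (A + 7*A)*(-5) = (8*A)*(-5) = -40*A)
j(-7, 8)*k(u) + 35 = -(-280)*(-1)/3 + 35 = -7*40/3 + 35 = -280/3 + 35 = -175/3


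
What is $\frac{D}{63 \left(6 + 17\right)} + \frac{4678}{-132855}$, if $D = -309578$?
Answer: $- \frac{13711921204}{64168965} \approx -213.68$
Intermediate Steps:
$\frac{D}{63 \left(6 + 17\right)} + \frac{4678}{-132855} = - \frac{309578}{63 \left(6 + 17\right)} + \frac{4678}{-132855} = - \frac{309578}{63 \cdot 23} + 4678 \left(- \frac{1}{132855}\right) = - \frac{309578}{1449} - \frac{4678}{132855} = - \frac{13711921204}{64168965}$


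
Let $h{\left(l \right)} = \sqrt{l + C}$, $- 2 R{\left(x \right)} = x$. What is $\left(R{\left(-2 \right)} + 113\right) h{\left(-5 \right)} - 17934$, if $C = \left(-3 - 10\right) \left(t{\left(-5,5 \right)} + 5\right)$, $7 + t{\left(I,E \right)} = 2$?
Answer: $-17934 + 114 i \sqrt{5} \approx -17934.0 + 254.91 i$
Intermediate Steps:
$R{\left(x \right)} = - \frac{x}{2}$
$t{\left(I,E \right)} = -5$ ($t{\left(I,E \right)} = -7 + 2 = -5$)
$C = 0$ ($C = \left(-3 - 10\right) \left(-5 + 5\right) = \left(-3 - 10\right) 0 = \left(-13\right) 0 = 0$)
$h{\left(l \right)} = \sqrt{l}$ ($h{\left(l \right)} = \sqrt{l + 0} = \sqrt{l}$)
$\left(R{\left(-2 \right)} + 113\right) h{\left(-5 \right)} - 17934 = \left(\left(- \frac{1}{2}\right) \left(-2\right) + 113\right) \sqrt{-5} - 17934 = \left(1 + 113\right) i \sqrt{5} - 17934 = 114 i \sqrt{5} - 17934 = -17934 + 114 i \sqrt{5}$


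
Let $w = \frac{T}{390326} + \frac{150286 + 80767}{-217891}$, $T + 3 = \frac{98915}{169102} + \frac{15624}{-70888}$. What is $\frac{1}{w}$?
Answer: $- \frac{127437796555209459052}{135136709146049871103} \approx -0.94303$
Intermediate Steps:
$T = - \frac{3949008857}{1498412822}$ ($T = -3 + \left(\frac{98915}{169102} + \frac{15624}{-70888}\right) = -3 + \left(98915 \cdot \frac{1}{169102} + 15624 \left(- \frac{1}{70888}\right)\right) = -3 + \left(\frac{98915}{169102} - \frac{1953}{8861}\right) = -3 + \frac{546229609}{1498412822} = - \frac{3949008857}{1498412822} \approx -2.6355$)
$w = - \frac{135136709146049871103}{127437796555209459052}$ ($w = - \frac{3949008857}{1498412822 \cdot 390326} + \frac{150286 + 80767}{-217891} = \left(- \frac{3949008857}{1498412822}\right) \frac{1}{390326} + 231053 \left(- \frac{1}{217891}\right) = - \frac{3949008857}{584869483159972} - \frac{231053}{217891} = - \frac{135136709146049871103}{127437796555209459052} \approx -1.0604$)
$\frac{1}{w} = \frac{1}{- \frac{135136709146049871103}{127437796555209459052}} = - \frac{127437796555209459052}{135136709146049871103}$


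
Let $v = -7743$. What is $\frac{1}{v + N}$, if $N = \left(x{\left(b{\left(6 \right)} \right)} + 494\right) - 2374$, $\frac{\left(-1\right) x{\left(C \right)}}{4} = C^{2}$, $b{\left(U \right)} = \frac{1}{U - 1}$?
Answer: $- \frac{25}{240579} \approx -0.00010392$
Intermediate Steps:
$b{\left(U \right)} = \frac{1}{-1 + U}$
$x{\left(C \right)} = - 4 C^{2}$
$N = - \frac{47004}{25}$ ($N = \left(- 4 \left(\frac{1}{-1 + 6}\right)^{2} + 494\right) - 2374 = \left(- 4 \left(\frac{1}{5}\right)^{2} + 494\right) - 2374 = \left(- \frac{4}{25} + 494\right) - 2374 = \frac{12346}{25} - 2374 = - \frac{47004}{25} \approx -1880.2$)
$\frac{1}{v + N} = \frac{1}{-7743 - \frac{47004}{25}} = \frac{1}{- \frac{240579}{25}} = - \frac{25}{240579}$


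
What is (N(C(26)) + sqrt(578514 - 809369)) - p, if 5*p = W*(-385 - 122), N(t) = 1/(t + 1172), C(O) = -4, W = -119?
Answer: -70468939/5840 + I*sqrt(230855) ≈ -12067.0 + 480.47*I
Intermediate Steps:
N(t) = 1/(1172 + t)
p = 60333/5 (p = (-119*(-385 - 122))/5 = (-119*(-507))/5 = (1/5)*60333 = 60333/5 ≈ 12067.)
(N(C(26)) + sqrt(578514 - 809369)) - p = (1/(1172 - 4) + sqrt(578514 - 809369)) - 1*60333/5 = (1/1168 + sqrt(-230855)) - 60333/5 = (1/1168 + I*sqrt(230855)) - 60333/5 = -70468939/5840 + I*sqrt(230855)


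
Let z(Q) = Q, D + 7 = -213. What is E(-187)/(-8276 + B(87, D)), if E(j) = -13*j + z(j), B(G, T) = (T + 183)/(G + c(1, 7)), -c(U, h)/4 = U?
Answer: -186252/686945 ≈ -0.27113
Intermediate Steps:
D = -220 (D = -7 - 213 = -220)
c(U, h) = -4*U
B(G, T) = (183 + T)/(-4 + G) (B(G, T) = (T + 183)/(G - 4*1) = (183 + T)/(G - 4) = (183 + T)/(-4 + G))
E(j) = -12*j (E(j) = -13*j + j = -12*j)
E(-187)/(-8276 + B(87, D)) = (-12*(-187))/(-8276 + (183 - 220)/(-4 + 87)) = 2244/(-8276 - 37/83) = 2244/(-686945/83) = 2244*(-83/686945) = -186252/686945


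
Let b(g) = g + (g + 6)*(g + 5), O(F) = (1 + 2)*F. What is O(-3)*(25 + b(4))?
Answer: -1071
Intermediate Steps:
O(F) = 3*F
b(g) = g + (5 + g)*(6 + g) (b(g) = g + (6 + g)*(5 + g) = g + (5 + g)*(6 + g))
O(-3)*(25 + b(4)) = (3*(-3))*(25 + (30 + 4**2 + 12*4)) = -9*(25 + (30 + 16 + 48)) = -9*(25 + 94) = -9*119 = -1071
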